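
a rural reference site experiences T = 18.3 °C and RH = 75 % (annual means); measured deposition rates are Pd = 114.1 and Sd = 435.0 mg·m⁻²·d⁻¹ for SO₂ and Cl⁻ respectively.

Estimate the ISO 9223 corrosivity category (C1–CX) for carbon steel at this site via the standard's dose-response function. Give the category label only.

C5

carbon steel: temperature factor f = -0.054·(8.3) = -0.4482
  SO₂ term: 1.77·114.1^0.52·exp(0.02·75-0.4482) = 59.5
  Cl⁻ term: 0.102·435.0^0.62·exp(0.033·75+0.04·18.3) = 109
  sum: 59.5 + 109 → r_corr = 168.5 μm/a
168 μm/a falls in (80, 200] for carbon steel → category C5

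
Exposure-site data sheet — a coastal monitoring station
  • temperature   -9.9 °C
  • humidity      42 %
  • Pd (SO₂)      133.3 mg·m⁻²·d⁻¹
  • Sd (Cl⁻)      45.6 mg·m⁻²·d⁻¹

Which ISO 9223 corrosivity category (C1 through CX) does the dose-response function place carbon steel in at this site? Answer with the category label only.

carbon steel: T≤10 °C ⇒ hinge +0.150·(-9.9−10) = -2.9850
  sulphur-dioxide contribution → 2.638 μm/a
  chloride contribution → 2.932 μm/a
  total first-year rate 5.57 μm/a
Category bounds: 1.3…25 μm/a bracket r_corr ⇒ C2

C2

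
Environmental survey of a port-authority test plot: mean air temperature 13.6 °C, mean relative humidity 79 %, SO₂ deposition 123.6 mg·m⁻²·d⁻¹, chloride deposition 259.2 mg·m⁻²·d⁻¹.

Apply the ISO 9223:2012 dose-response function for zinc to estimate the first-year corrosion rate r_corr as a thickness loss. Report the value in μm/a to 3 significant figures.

zinc: T>10 °C ⇒ hinge -0.071·(13.6−10) = -0.2556
  Pd branch = 0.0129·Pd^0.44·e^(0.046·RH+f) = 3.15 μm/a
  Cl⁻ term: 0.0175·259.2^0.57·exp(0.008·79+0.085·13.6) = 2.485
  r_corr = 3.15 + 2.485 = 5.635 μm/a

r_corr = 5.63 μm/a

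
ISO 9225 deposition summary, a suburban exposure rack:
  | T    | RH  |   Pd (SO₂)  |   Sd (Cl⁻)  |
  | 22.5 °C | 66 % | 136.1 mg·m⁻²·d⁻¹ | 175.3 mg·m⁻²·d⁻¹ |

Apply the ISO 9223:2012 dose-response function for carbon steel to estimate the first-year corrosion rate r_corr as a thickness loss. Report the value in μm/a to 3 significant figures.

carbon steel: T>10 °C ⇒ hinge -0.054·(22.5−10) = -0.6750
  sulphur-dioxide contribution → 43.42 μm/a
  chloride contribution → 54.51 μm/a
  total first-year rate 97.93 μm/a

r_corr = 97.9 μm/a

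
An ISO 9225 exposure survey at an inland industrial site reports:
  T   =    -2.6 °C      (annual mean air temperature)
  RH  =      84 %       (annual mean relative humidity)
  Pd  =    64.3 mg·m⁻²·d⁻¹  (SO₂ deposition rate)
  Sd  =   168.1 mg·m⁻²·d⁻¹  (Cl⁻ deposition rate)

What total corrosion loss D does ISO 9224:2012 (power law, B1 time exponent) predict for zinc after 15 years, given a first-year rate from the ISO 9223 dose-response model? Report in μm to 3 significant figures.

D(15) = 26.1 μm

zinc: f(T) = +0.038·(T−10) [T≤10 °C] = -0.4788
  sulphur-dioxide contribution → 2.379 μm/a
  chloride contribution → 0.5099 μm/a
  total first-year rate 2.889 μm/a
Power-law: D(15) = r_corr · 15^0.813
  D(15) = 2.889 × 15^0.813 = 2.889 × 9.04 = 26.11 μm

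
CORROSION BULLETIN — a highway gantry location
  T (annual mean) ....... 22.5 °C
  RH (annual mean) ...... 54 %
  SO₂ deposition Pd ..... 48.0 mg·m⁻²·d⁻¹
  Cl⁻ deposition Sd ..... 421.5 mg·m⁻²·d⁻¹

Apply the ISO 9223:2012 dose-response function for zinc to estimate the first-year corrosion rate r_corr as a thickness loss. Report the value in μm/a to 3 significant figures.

r_corr = 6.07 μm/a

zinc: temperature factor f = -0.071·(12.5) = -0.8875
  SO₂ term: 0.0129·48.0^0.44·exp(0.046·54-0.8875) = 0.3497
  Cl⁻ term: 0.0175·421.5^0.57·exp(0.008·54+0.085·22.5) = 5.72
  r_corr = 0.3497 + 5.72 = 6.069 μm/a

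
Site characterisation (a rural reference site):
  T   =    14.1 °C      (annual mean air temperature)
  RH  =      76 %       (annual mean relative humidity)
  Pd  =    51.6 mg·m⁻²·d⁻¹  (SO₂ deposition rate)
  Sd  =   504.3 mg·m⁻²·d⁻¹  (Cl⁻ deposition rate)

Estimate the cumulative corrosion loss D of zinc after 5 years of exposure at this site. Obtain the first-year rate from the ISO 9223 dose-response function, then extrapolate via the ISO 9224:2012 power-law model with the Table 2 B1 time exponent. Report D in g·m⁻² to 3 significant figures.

D(5) = 145 g·m⁻²

zinc: temperature factor f = -0.071·(4.1) = -0.2911
  SO₂ term: 0.0129·51.6^0.44·exp(0.046·76-0.2911) = 1.803
  Sd branch = 0.0175·Sd^0.57·e^(0.008·RH+0.085·T) = 3.699 μm/a
  sum: 1.803 + 3.699 → r_corr = 5.502 μm/a
Long-term exponent b (ISO 9224 Table 2, B1) = 0.813
  D(5) = 5.502 × 5^0.813 = 5.502 × 3.701 = 20.36 μm
  Mass loss = 20.36 μm × 7.14 g/cm³ = 145.4 g·m⁻²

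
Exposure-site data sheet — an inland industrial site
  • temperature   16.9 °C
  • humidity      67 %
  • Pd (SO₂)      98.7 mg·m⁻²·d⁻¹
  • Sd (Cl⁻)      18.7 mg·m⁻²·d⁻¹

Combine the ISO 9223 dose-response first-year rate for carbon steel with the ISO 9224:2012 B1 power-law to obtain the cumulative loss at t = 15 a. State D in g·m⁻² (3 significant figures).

carbon steel: f(T) = -0.054·(T−10) [T>10 °C] = -0.3726
  Pd branch = 1.77·Pd^0.52·e^(0.02·RH+f) = 50.72 μm/a
  Cl⁻ term: 0.102·18.7^0.62·exp(0.033·67+0.04·16.9) = 11.24
  sum: 50.72 + 11.24 → r_corr = 61.96 μm/a
Power-law: D(15) = r_corr · 15^0.523
  D(15) = 61.96 × 15^0.523 = 61.96 × 4.122 = 255.4 μm
  Mass loss = 255.4 μm × 7.85 g/cm³ = 2005 g·m⁻²

D(15) = 2.00e+03 g·m⁻²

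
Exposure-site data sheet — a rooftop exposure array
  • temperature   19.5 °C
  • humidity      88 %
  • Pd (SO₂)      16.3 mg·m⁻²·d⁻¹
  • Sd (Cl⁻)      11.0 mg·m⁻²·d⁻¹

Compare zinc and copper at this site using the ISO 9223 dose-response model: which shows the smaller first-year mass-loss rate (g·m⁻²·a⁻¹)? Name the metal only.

zinc: temperature factor f = -0.071·(9.5) = -0.6745
  sulphur-dioxide contribution → 1.285 μm/a
  chloride contribution → 0.7281 μm/a
  total first-year rate 2.014 μm/a
  mass loss = 2.014 μm/a × 7.14 g/cm³ = 14.38 g·m⁻²·a⁻¹
copper: f(T) = -0.080·(T−10) [T>10 °C] = -0.7600
  sulphur-dioxide contribution → 0.921 μm/a
  chloride contribution → 1.21 μm/a
  ⇒ r_corr(copper) = 2.131 μm/a
  mass loss = 2.131 μm/a × 8.96 g/cm³ = 19.09 g·m⁻²·a⁻¹
Ordering by g·m⁻²·a⁻¹: copper (19.1) > zinc (14.4)

zinc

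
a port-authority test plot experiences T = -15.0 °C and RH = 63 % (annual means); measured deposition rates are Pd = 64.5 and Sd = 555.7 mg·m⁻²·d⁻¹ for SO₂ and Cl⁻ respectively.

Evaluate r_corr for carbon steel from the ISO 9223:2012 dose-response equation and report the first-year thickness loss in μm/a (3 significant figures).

r_corr = 23.8 μm/a

carbon steel: T≤10 °C ⇒ hinge +0.150·(-15.0−10) = -3.7500
  SO₂ term: 1.77·64.5^0.52·exp(0.02·63-3.7500) = 1.281
  Sd branch = 0.102·Sd^0.62·e^(0.033·RH+0.04·T) = 22.53 μm/a
  sum: 1.281 + 22.53 → r_corr = 23.81 μm/a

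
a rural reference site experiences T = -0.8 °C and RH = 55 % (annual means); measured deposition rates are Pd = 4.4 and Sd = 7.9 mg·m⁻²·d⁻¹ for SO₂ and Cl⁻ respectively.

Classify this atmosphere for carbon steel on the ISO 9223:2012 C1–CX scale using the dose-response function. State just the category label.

carbon steel: f(T) = +0.150·(T−10) [T≤10 °C] = -1.6200
  SO₂ term: 1.77·4.4^0.52·exp(0.02·55-1.6200) = 2.274
  Sd branch = 0.102·Sd^0.62·e^(0.033·RH+0.04·T) = 2.185 μm/a
  r_corr = 2.274 + 2.185 = 4.459 μm/a
4.46 μm/a falls in (1.3, 25] for carbon steel → category C2

C2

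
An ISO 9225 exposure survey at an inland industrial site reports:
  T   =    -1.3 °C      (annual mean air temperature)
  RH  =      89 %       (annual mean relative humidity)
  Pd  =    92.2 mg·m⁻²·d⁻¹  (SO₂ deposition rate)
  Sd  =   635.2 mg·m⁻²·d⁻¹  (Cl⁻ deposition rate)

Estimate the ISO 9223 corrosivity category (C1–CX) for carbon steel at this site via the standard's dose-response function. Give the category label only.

carbon steel: temperature factor f = +0.150·(-11.3) = -1.6950
  Pd branch = 1.77·Pd^0.52·e^(0.02·RH+f) = 20.26 μm/a
  Sd branch = 0.102·Sd^0.62·e^(0.033·RH+0.04·T) = 99.85 μm/a
  r_corr = 20.26 + 99.85 = 120.1 μm/a
120 μm/a falls in (80, 200] for carbon steel → category C5

C5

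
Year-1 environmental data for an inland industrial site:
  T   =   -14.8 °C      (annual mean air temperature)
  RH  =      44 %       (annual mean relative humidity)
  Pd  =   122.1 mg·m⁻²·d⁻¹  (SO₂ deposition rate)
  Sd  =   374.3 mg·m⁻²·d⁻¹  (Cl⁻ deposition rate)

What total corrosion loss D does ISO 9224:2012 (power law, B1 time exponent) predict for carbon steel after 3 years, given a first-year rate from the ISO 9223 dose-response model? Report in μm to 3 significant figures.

carbon steel: f(T) = +0.150·(T−10) [T≤10 °C] = -3.7200
  Pd branch = 1.77·Pd^0.52·e^(0.02·RH+f) = 1.258 μm/a
  Cl⁻ term: 0.102·374.3^0.62·exp(0.033·44+0.04·-14.8) = 9.495
  sum: 1.258 + 9.495 → r_corr = 10.75 μm/a
Power-law: D(3) = r_corr · 3^0.523
  D(3) = 10.75 × 3^0.523 = 10.75 × 1.776 = 19.1 μm

D(3) = 19.1 μm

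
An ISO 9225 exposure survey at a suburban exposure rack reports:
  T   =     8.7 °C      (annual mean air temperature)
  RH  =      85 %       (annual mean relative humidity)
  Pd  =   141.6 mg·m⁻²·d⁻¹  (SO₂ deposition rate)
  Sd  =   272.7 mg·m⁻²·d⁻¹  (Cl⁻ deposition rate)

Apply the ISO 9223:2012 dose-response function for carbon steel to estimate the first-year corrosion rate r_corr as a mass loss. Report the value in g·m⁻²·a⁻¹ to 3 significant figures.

carbon steel: T≤10 °C ⇒ hinge +0.150·(8.7−10) = -0.1950
  sulphur-dioxide contribution → 104.7 μm/a
  chloride contribution → 77.28 μm/a
  ⇒ r_corr(carbon steel) = 182 μm/a
Convert to mass loss: 182 μm/a × 7.85 g/cm³ = 1429 g·m⁻²·a⁻¹

r_corr = 1.43e+03 g·m⁻²·a⁻¹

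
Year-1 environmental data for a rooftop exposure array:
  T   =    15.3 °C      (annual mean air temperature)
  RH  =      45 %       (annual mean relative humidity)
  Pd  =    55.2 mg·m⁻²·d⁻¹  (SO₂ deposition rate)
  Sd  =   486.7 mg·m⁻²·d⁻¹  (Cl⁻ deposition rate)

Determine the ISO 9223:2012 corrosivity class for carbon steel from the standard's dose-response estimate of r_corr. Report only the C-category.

carbon steel: f(T) = -0.054·(T−10) [T>10 °C] = -0.2862
  Pd branch = 1.77·Pd^0.52·e^(0.02·RH+f) = 26.32 μm/a
  Cl⁻ term: 0.102·486.7^0.62·exp(0.033·45+0.04·15.3) = 38.5
  sum: 26.32 + 38.5 → r_corr = 64.82 μm/a
64.8 μm/a falls in (50, 80] for carbon steel → category C4

C4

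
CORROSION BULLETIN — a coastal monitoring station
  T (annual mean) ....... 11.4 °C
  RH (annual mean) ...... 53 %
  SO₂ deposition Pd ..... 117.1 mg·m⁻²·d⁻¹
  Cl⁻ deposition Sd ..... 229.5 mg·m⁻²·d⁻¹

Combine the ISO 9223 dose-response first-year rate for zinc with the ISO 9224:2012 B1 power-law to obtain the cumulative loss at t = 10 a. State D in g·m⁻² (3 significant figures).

D(10) = 123 g·m⁻²

zinc: T>10 °C ⇒ hinge -0.071·(11.4−10) = -0.0994
  Pd branch = 0.0129·Pd^0.44·e^(0.046·RH+f) = 1.087 μm/a
  Sd branch = 0.0175·Sd^0.57·e^(0.008·RH+0.085·T) = 1.562 μm/a
  sum: 1.087 + 1.562 → r_corr = 2.649 μm/a
ISO 9224: D(t) = r_corr · t^b with b = 0.813 (zinc, B1)
  D(10) = 2.649 × 10^0.813 = 2.649 × 6.501 = 17.22 μm
  Mass loss = 17.22 μm × 7.14 g/cm³ = 123 g·m⁻²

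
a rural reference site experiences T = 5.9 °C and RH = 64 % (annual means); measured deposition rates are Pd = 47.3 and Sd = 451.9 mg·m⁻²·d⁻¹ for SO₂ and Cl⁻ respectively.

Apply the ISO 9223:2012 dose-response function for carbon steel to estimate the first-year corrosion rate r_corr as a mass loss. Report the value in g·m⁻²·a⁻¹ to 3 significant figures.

carbon steel: f(T) = +0.150·(T−10) [T≤10 °C] = -0.6150
  SO₂ term: 1.77·47.3^0.52·exp(0.02·64-0.6150) = 25.57
  Sd branch = 0.102·Sd^0.62·e^(0.033·RH+0.04·T) = 47.26 μm/a
  sum: 25.57 + 47.26 → r_corr = 72.82 μm/a
Convert to mass loss: 72.82 μm/a × 7.85 g/cm³ = 571.7 g·m⁻²·a⁻¹

r_corr = 572 g·m⁻²·a⁻¹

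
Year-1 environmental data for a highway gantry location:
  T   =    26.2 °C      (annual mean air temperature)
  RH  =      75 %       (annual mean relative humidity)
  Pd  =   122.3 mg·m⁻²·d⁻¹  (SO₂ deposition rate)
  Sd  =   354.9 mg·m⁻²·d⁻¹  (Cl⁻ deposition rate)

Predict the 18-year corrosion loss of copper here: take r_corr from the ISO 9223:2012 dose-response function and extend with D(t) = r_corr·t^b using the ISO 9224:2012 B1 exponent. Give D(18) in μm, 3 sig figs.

copper: T>10 °C ⇒ hinge -0.080·(26.2−10) = -1.2960
  SO₂ term: 0.0053·122.3^0.26·exp(0.059·75-1.2960) = 0.4226
  Sd branch = 0.01025·Sd^0.27·e^(0.036·RH+0.049·T) = 2.688 μm/a
  sum: 0.4226 + 2.688 → r_corr = 3.11 μm/a
Power-law: D(18) = r_corr · 18^0.667
  D(18) = 3.11 × 18^0.667 = 3.11 × 6.875 = 21.38 μm

D(18) = 21.4 μm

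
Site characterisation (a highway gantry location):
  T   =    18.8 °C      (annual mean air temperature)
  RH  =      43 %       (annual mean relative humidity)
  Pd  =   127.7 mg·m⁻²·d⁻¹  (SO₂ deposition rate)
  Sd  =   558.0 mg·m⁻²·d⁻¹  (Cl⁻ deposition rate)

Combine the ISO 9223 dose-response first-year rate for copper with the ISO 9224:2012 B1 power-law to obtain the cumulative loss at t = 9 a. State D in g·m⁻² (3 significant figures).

D(9) = 30.4 g·m⁻²

copper: T>10 °C ⇒ hinge -0.080·(18.8−10) = -0.7040
  sulphur-dioxide contribution → 0.1169 μm/a
  chloride contribution → 0.6678 μm/a
  total first-year rate 0.7848 μm/a
Long-term exponent b (ISO 9224 Table 2, B1) = 0.667
  D(9) = 0.7848 × 9^0.667 = 0.7848 × 4.33 = 3.398 μm
  Mass loss = 3.398 μm × 8.96 g/cm³ = 30.45 g·m⁻²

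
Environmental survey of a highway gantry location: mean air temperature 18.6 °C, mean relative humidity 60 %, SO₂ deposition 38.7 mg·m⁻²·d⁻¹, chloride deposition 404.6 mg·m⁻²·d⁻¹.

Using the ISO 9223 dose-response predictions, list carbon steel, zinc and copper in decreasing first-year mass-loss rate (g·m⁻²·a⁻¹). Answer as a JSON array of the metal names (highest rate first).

["carbon steel", "zinc", "copper"]

carbon steel: T>10 °C ⇒ hinge -0.054·(18.6−10) = -0.4644
  SO₂ term: 1.77·38.7^0.52·exp(0.02·60-0.4644) = 24.72
  Sd branch = 0.102·Sd^0.62·e^(0.033·RH+0.04·T) = 64.26 μm/a
  sum: 24.72 + 64.26 → r_corr = 88.99 μm/a
  mass loss = 88.99 μm/a × 7.85 g/cm³ = 698.5 g·m⁻²·a⁻¹
zinc: f(T) = -0.071·(T−10) [T>10 °C] = -0.6106
  SO₂ term: 0.0129·38.7^0.44·exp(0.046·60-0.6106) = 0.5529
  Sd branch = 0.0175·Sd^0.57·e^(0.008·RH+0.085·T) = 4.208 μm/a
  sum: 0.5529 + 4.208 → r_corr = 4.761 μm/a
  mass loss = 4.761 μm/a × 7.14 g/cm³ = 34 g·m⁻²·a⁻¹
copper: temperature factor f = -0.080·(8.6) = -0.6880
  SO₂ term: 0.0053·38.7^0.26·exp(0.059·60-0.6880) = 0.2375
  Sd branch = 0.01025·Sd^0.27·e^(0.036·RH+0.049·T) = 1.118 μm/a
  r_corr = 0.2375 + 1.118 = 1.356 μm/a
  mass loss = 1.356 μm/a × 8.96 g/cm³ = 12.15 g·m⁻²·a⁻¹
Ordering by g·m⁻²·a⁻¹: carbon steel (699) > zinc (34) > copper (12.1)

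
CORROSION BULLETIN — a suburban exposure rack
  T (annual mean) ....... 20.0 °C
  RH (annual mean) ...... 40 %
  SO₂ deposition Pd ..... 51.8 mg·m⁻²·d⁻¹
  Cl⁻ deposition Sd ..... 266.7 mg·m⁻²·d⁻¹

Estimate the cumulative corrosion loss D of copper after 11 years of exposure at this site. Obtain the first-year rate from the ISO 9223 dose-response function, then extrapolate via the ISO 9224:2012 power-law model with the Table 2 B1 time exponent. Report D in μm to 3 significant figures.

D(11) = 2.93 μm

copper: temperature factor f = -0.080·(10.0) = -0.8000
  SO₂ term: 0.0053·51.8^0.26·exp(0.059·40-0.8000) = 0.07039
  Sd branch = 0.01025·Sd^0.27·e^(0.036·RH+0.049·T) = 0.5209 μm/a
  r_corr = 0.07039 + 0.5209 = 0.5913 μm/a
ISO 9224: D(t) = r_corr · t^b with b = 0.667 (copper, B1)
  D(11) = 0.5913 × 11^0.667 = 0.5913 × 4.95 = 2.927 μm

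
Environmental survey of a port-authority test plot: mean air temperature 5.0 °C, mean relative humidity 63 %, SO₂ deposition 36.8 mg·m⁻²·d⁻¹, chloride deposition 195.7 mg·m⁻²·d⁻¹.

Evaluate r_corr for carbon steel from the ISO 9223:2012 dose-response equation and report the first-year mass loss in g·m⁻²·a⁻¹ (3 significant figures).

r_corr = 357 g·m⁻²·a⁻¹

carbon steel: T≤10 °C ⇒ hinge +0.150·(5.0−10) = -0.7500
  SO₂ term: 1.77·36.8^0.52·exp(0.02·63-0.7500) = 19.22
  Cl⁻ term: 0.102·195.7^0.62·exp(0.033·63+0.04·5.0) = 26.25
  sum: 19.22 + 26.25 → r_corr = 45.47 μm/a
Convert to mass loss: 45.47 μm/a × 7.85 g/cm³ = 356.9 g·m⁻²·a⁻¹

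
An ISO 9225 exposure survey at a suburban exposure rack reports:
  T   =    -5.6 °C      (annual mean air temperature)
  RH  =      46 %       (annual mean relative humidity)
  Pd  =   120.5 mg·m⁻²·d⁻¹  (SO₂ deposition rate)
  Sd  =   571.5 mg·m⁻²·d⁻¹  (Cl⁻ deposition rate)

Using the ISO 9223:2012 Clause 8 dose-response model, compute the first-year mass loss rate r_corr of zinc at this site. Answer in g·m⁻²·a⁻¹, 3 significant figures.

r_corr = 7.66 g·m⁻²·a⁻¹

zinc: temperature factor f = +0.038·(-15.6) = -0.5928
  SO₂ term: 0.0129·120.5^0.44·exp(0.046·46-0.5928) = 0.4872
  Cl⁻ term: 0.0175·571.5^0.57·exp(0.008·46+0.085·-5.6) = 0.5856
  sum: 0.4872 + 0.5856 → r_corr = 1.073 μm/a
Convert to mass loss: 1.073 μm/a × 7.14 g/cm³ = 7.66 g·m⁻²·a⁻¹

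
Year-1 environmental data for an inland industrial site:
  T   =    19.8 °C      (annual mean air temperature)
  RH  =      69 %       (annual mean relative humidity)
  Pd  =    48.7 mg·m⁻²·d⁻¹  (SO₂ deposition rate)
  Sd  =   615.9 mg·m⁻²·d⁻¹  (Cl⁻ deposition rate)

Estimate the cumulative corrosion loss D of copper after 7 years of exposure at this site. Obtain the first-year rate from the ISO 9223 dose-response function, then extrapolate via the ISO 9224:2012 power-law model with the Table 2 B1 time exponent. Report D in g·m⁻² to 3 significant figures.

copper: T>10 °C ⇒ hinge -0.080·(19.8−10) = -0.7840
  SO₂ term: 0.0053·48.7^0.26·exp(0.059·69-0.7840) = 0.3895
  Sd branch = 0.01025·Sd^0.27·e^(0.036·RH+0.049·T) = 1.837 μm/a
  r_corr = 0.3895 + 1.837 = 2.226 μm/a
Long-term exponent b (ISO 9224 Table 2, B1) = 0.667
  D(7) = 2.226 × 7^0.667 = 2.226 × 3.662 = 8.152 μm
  Mass loss = 8.152 μm × 8.96 g/cm³ = 73.04 g·m⁻²

D(7) = 73.0 g·m⁻²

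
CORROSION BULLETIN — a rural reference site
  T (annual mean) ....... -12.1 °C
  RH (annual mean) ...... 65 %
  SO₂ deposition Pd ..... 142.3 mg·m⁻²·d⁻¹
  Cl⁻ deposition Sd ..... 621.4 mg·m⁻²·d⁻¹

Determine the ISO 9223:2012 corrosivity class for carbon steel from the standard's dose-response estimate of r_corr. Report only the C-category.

C3

carbon steel: T≤10 °C ⇒ hinge +0.150·(-12.1−10) = -3.3150
  sulphur-dioxide contribution → 3.108 μm/a
  chloride contribution → 28.96 μm/a
  ⇒ r_corr(carbon steel) = 32.07 μm/a
ISO 9223 Table 2 (carbon steel): 25 < 32.1 ≤ 50 μm/a ⇒ C3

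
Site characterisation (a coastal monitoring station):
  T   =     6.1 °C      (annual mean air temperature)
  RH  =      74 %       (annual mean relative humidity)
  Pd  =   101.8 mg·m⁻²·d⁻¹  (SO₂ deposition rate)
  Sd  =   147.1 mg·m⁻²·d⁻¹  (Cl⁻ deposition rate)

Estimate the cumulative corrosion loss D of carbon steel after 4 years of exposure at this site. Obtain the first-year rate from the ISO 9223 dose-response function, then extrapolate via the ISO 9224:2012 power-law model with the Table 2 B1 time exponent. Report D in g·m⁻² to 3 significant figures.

D(4) = 1.31e+03 g·m⁻²

carbon steel: T≤10 °C ⇒ hinge +0.150·(6.1−10) = -0.5850
  sulphur-dioxide contribution → 47.94 μm/a
  chloride contribution → 33.04 μm/a
  total first-year rate 80.98 μm/a
Long-term exponent b (ISO 9224 Table 2, B1) = 0.523
  D(4) = 80.98 × 4^0.523 = 80.98 × 2.065 = 167.2 μm
  Mass loss = 167.2 μm × 7.85 g/cm³ = 1313 g·m⁻²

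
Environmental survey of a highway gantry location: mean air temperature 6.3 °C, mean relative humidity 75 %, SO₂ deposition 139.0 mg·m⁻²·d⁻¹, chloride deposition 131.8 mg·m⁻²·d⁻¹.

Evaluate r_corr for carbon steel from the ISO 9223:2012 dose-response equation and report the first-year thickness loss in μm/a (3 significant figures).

carbon steel: T≤10 °C ⇒ hinge +0.150·(6.3−10) = -0.5550
  sulphur-dioxide contribution → 59.26 μm/a
  chloride contribution → 32.16 μm/a
  ⇒ r_corr(carbon steel) = 91.41 μm/a

r_corr = 91.4 μm/a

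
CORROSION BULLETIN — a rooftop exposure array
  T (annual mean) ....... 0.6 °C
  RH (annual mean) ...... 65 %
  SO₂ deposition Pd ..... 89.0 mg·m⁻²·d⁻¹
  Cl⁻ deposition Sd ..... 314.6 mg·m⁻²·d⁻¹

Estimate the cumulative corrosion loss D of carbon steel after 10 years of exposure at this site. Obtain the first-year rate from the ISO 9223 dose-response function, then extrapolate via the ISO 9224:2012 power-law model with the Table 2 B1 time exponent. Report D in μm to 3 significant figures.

D(10) = 160 μm

carbon steel: T≤10 °C ⇒ hinge +0.150·(0.6−10) = -1.4100
  sulphur-dioxide contribution → 16.36 μm/a
  chloride contribution → 31.56 μm/a
  total first-year rate 47.93 μm/a
Long-term exponent b (ISO 9224 Table 2, B1) = 0.523
  D(10) = 47.93 × 10^0.523 = 47.93 × 3.334 = 159.8 μm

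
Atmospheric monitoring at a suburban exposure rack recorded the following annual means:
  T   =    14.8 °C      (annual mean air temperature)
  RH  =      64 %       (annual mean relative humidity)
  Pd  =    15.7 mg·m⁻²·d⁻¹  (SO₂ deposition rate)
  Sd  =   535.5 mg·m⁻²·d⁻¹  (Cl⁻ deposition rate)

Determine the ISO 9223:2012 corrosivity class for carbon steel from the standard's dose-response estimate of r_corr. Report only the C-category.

carbon steel: f(T) = -0.054·(T−10) [T>10 °C] = -0.2592
  Pd branch = 1.77·Pd^0.52·e^(0.02·RH+f) = 20.57 μm/a
  Cl⁻ term: 0.102·535.5^0.62·exp(0.033·64+0.04·14.8) = 74.95
  sum: 20.57 + 74.95 → r_corr = 95.52 μm/a
ISO 9223 Table 2 (carbon steel): 80 < 95.5 ≤ 200 μm/a ⇒ C5

C5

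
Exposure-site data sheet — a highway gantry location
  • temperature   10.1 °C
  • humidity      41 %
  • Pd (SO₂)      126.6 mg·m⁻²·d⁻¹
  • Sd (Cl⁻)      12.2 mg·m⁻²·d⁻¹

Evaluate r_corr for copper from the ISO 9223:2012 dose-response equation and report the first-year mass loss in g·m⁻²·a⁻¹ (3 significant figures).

r_corr = 3.16 g·m⁻²·a⁻¹

copper: temperature factor f = -0.080·(0.1) = -0.0080
  SO₂ term: 0.0053·126.6^0.26·exp(0.059·41-0.0080) = 0.208
  Cl⁻ term: 0.01025·12.2^0.27·exp(0.036·41+0.049·10.1) = 0.1445
  r_corr = 0.208 + 0.1445 = 0.3525 μm/a
Convert to mass loss: 0.3525 μm/a × 8.96 g/cm³ = 3.158 g·m⁻²·a⁻¹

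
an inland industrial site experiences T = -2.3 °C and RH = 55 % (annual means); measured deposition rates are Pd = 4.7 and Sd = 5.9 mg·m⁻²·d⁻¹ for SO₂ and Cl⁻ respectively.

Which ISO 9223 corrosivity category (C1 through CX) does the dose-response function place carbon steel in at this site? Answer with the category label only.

carbon steel: T≤10 °C ⇒ hinge +0.150·(-2.3−10) = -1.8450
  Pd branch = 1.77·Pd^0.52·e^(0.02·RH+f) = 1.879 μm/a
  Cl⁻ term: 0.102·5.9^0.62·exp(0.033·55+0.04·-2.3) = 1.717
  r_corr = 1.879 + 1.717 = 3.596 μm/a
Category bounds: 1.3…25 μm/a bracket r_corr ⇒ C2

C2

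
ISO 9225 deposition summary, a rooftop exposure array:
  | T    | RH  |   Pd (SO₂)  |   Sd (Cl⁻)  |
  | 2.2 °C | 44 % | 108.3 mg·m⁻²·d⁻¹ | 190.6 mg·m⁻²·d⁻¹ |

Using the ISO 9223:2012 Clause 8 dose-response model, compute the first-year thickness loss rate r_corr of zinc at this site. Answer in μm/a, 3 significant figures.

zinc: T≤10 °C ⇒ hinge +0.038·(2.2−10) = -0.2964
  sulphur-dioxide contribution → 0.5703 μm/a
  chloride contribution → 0.5981 μm/a
  ⇒ r_corr(zinc) = 1.168 μm/a

r_corr = 1.17 μm/a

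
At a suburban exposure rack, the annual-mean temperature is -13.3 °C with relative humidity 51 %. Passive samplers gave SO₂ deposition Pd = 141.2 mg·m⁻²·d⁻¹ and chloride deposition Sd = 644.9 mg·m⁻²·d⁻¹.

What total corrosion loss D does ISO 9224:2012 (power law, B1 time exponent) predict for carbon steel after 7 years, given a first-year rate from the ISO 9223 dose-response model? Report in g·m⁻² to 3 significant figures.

carbon steel: temperature factor f = +0.150·(-23.3) = -3.4950
  Pd branch = 1.77·Pd^0.52·e^(0.02·RH+f) = 1.954 μm/a
  Cl⁻ term: 0.102·644.9^0.62·exp(0.033·51+0.04·-13.3) = 17.8
  r_corr = 1.954 + 17.8 = 19.75 μm/a
Power-law: D(7) = r_corr · 7^0.523
  D(7) = 19.75 × 7^0.523 = 19.75 × 2.767 = 54.65 μm
  Mass loss = 54.65 μm × 7.85 g/cm³ = 429 g·m⁻²

D(7) = 429 g·m⁻²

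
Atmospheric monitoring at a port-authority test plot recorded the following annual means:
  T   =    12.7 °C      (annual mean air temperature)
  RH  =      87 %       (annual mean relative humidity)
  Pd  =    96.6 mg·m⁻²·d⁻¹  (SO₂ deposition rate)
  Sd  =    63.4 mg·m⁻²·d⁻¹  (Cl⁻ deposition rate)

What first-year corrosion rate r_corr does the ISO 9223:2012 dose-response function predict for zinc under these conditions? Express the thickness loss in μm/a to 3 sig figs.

zinc: temperature factor f = -0.071·(2.7) = -0.1917
  SO₂ term: 0.0129·96.6^0.44·exp(0.046·87-0.1917) = 4.353
  Cl⁻ term: 0.0175·63.4^0.57·exp(0.008·87+0.085·12.7) = 1.1
  r_corr = 4.353 + 1.1 = 5.453 μm/a

r_corr = 5.45 μm/a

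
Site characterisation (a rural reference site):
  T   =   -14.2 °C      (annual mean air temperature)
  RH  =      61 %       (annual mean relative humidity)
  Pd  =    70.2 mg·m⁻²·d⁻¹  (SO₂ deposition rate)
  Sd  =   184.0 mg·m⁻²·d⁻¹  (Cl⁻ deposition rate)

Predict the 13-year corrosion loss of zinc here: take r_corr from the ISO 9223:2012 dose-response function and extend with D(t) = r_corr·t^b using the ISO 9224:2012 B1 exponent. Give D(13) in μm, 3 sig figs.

D(13) = 5.79 μm

zinc: T≤10 °C ⇒ hinge +0.038·(-14.2−10) = -0.9196
  sulphur-dioxide contribution → 0.5524 μm/a
  chloride contribution → 0.1666 μm/a
  ⇒ r_corr(zinc) = 0.719 μm/a
Power-law: D(13) = r_corr · 13^0.813
  D(13) = 0.719 × 13^0.813 = 0.719 × 8.047 = 5.786 μm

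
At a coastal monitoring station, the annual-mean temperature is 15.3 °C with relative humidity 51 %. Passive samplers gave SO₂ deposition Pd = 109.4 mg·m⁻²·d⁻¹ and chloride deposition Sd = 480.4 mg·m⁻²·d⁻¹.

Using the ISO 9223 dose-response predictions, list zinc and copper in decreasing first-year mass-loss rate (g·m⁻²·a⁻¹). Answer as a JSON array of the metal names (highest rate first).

["zinc", "copper"]

zinc: temperature factor f = -0.071·(5.3) = -0.3763
  Pd branch = 0.0129·Pd^0.44·e^(0.046·RH+f) = 0.7298 μm/a
  Sd branch = 0.0175·Sd^0.57·e^(0.008·RH+0.085·T) = 3.262 μm/a
  r_corr = 0.7298 + 3.262 = 3.992 μm/a
  mass loss = 3.992 μm/a × 7.14 g/cm³ = 28.5 g·m⁻²·a⁻¹
copper: T>10 °C ⇒ hinge -0.080·(15.3−10) = -0.4240
  SO₂ term: 0.0053·109.4^0.26·exp(0.059·51-0.4240) = 0.2383
  Cl⁻ term: 0.01025·480.4^0.27·exp(0.036·51+0.049·15.3) = 0.7206
  sum: 0.2383 + 0.7206 → r_corr = 0.9589 μm/a
  mass loss = 0.9589 μm/a × 8.96 g/cm³ = 8.592 g·m⁻²·a⁻¹
Ordering by g·m⁻²·a⁻¹: zinc (28.5) > copper (8.59)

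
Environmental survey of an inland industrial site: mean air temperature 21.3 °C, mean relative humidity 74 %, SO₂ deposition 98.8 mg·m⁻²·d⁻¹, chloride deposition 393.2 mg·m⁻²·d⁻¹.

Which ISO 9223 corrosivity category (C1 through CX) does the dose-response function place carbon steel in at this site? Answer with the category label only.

carbon steel: temperature factor f = -0.054·(11.3) = -0.6102
  sulphur-dioxide contribution → 46.03 μm/a
  chloride contribution → 111.6 μm/a
  ⇒ r_corr(carbon steel) = 157.7 μm/a
Category bounds: 80…200 μm/a bracket r_corr ⇒ C5

C5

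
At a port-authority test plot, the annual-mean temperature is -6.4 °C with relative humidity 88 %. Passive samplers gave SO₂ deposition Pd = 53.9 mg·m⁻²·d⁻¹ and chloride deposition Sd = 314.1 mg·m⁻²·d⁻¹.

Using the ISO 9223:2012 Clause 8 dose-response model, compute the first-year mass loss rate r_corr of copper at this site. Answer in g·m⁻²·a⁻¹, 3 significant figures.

r_corr = 10.6 g·m⁻²·a⁻¹

copper: f(T) = +0.126·(T−10) [T≤10 °C] = -2.0664
  SO₂ term: 0.0053·53.9^0.26·exp(0.059·88-2.0664) = 0.3403
  Sd branch = 0.01025·Sd^0.27·e^(0.036·RH+0.049·T) = 0.8406 μm/a
  sum: 0.3403 + 0.8406 → r_corr = 1.181 μm/a
Convert to mass loss: 1.181 μm/a × 8.96 g/cm³ = 10.58 g·m⁻²·a⁻¹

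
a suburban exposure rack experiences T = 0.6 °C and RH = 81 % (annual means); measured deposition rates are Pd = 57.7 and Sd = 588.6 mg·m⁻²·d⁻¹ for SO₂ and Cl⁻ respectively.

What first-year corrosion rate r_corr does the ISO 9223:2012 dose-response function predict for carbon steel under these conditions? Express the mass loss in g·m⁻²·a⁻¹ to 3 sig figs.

r_corr = 761 g·m⁻²·a⁻¹

carbon steel: f(T) = +0.150·(T−10) [T≤10 °C] = -1.4100
  sulphur-dioxide contribution → 17.99 μm/a
  chloride contribution → 78.92 μm/a
  ⇒ r_corr(carbon steel) = 96.91 μm/a
Convert to mass loss: 96.91 μm/a × 7.85 g/cm³ = 760.7 g·m⁻²·a⁻¹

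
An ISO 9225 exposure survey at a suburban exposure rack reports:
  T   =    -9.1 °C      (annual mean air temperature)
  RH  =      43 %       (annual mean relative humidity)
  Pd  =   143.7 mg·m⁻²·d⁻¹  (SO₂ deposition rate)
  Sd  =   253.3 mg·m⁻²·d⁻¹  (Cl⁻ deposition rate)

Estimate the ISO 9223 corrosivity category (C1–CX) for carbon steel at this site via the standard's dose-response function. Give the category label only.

carbon steel: temperature factor f = +0.150·(-19.1) = -2.8650
  sulphur-dioxide contribution → 3.156 μm/a
  chloride contribution → 9.058 μm/a
  ⇒ r_corr(carbon steel) = 12.21 μm/a
12.2 μm/a falls in (1.3, 25] for carbon steel → category C2

C2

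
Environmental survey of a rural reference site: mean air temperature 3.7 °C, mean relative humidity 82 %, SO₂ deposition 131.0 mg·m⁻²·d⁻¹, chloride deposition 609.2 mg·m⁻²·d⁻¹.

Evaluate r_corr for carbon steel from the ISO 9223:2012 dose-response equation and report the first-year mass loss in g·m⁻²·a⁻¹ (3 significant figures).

r_corr = 1.09e+03 g·m⁻²·a⁻¹

carbon steel: T≤10 °C ⇒ hinge +0.150·(3.7−10) = -0.9450
  sulphur-dioxide contribution → 44.75 μm/a
  chloride contribution → 94.33 μm/a
  ⇒ r_corr(carbon steel) = 139.1 μm/a
Convert to mass loss: 139.1 μm/a × 7.85 g/cm³ = 1092 g·m⁻²·a⁻¹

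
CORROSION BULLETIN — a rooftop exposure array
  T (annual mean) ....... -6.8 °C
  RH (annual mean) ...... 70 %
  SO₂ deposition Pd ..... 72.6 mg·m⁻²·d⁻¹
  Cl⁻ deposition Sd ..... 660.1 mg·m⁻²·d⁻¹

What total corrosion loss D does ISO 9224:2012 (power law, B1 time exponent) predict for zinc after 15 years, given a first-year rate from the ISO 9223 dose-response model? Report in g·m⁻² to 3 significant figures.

D(15) = 117 g·m⁻²

zinc: f(T) = +0.038·(T−10) [T≤10 °C] = -0.6384
  Pd branch = 0.0129·Pd^0.44·e^(0.046·RH+f) = 1.124 μm/a
  Sd branch = 0.0175·Sd^0.57·e^(0.008·RH+0.085·T) = 0.6957 μm/a
  r_corr = 1.124 + 0.6957 = 1.819 μm/a
ISO 9224: D(t) = r_corr · t^b with b = 0.813 (zinc, B1)
  D(15) = 1.819 × 15^0.813 = 1.819 × 9.04 = 16.45 μm
  Mass loss = 16.45 μm × 7.14 g/cm³ = 117.4 g·m⁻²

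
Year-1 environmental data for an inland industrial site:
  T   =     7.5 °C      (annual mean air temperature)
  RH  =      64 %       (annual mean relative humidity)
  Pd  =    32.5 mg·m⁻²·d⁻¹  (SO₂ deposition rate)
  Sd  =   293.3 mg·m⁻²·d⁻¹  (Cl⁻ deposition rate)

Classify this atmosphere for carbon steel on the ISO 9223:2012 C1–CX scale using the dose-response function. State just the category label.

C4

carbon steel: temperature factor f = +0.150·(-2.5) = -0.3750
  sulphur-dioxide contribution → 26.74 μm/a
  chloride contribution → 38.53 μm/a
  total first-year rate 65.28 μm/a
Category bounds: 50…80 μm/a bracket r_corr ⇒ C4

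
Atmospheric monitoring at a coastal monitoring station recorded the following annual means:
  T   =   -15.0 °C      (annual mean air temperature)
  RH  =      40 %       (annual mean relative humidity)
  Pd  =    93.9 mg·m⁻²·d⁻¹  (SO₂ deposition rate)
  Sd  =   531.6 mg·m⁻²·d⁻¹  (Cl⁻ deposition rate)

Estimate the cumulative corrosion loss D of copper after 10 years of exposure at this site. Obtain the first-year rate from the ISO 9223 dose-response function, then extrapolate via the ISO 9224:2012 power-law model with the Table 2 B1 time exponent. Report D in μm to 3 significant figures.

copper: temperature factor f = +0.126·(-25.0) = -3.1500
  Pd branch = 0.0053·Pd^0.26·e^(0.059·RH+f) = 0.007836 μm/a
  Sd branch = 0.01025·Sd^0.27·e^(0.036·RH+0.049·T) = 0.1129 μm/a
  sum: 0.007836 + 0.1129 → r_corr = 0.1208 μm/a
Long-term exponent b (ISO 9224 Table 2, B1) = 0.667
  D(10) = 0.1208 × 10^0.667 = 0.1208 × 4.645 = 0.561 μm

D(10) = 0.561 μm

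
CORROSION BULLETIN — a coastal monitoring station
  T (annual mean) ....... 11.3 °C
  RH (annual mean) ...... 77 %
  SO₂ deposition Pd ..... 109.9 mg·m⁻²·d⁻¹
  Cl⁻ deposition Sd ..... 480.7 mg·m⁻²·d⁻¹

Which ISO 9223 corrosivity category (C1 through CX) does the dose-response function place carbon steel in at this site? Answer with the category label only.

carbon steel: T>10 °C ⇒ hinge -0.054·(11.3−10) = -0.0702
  Pd branch = 1.77·Pd^0.52·e^(0.02·RH+f) = 88.64 μm/a
  Cl⁻ term: 0.102·480.7^0.62·exp(0.033·77+0.04·11.3) = 93.58
  sum: 88.64 + 93.58 → r_corr = 182.2 μm/a
182 μm/a falls in (80, 200] for carbon steel → category C5

C5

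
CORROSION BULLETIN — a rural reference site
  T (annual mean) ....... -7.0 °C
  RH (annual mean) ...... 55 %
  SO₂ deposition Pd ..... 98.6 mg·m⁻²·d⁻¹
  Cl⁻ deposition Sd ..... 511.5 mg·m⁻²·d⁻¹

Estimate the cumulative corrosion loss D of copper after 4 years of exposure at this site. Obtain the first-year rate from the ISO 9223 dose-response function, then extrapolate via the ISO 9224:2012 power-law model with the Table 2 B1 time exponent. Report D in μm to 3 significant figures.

copper: temperature factor f = +0.126·(-17.0) = -2.1420
  SO₂ term: 0.0053·98.6^0.26·exp(0.059·55-2.1420) = 0.05269
  Cl⁻ term: 0.01025·511.5^0.27·exp(0.036·55+0.049·-7.0) = 0.2838
  sum: 0.05269 + 0.2838 → r_corr = 0.3365 μm/a
Power-law: D(4) = r_corr · 4^0.667
  D(4) = 0.3365 × 4^0.667 = 0.3365 × 2.521 = 0.8484 μm

D(4) = 0.848 μm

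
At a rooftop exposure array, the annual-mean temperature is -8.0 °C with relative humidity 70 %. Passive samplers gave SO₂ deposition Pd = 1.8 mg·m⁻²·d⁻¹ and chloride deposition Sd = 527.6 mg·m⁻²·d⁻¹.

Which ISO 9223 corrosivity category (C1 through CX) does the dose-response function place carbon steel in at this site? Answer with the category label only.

C3

carbon steel: T≤10 °C ⇒ hinge +0.150·(-8.0−10) = -2.7000
  SO₂ term: 1.77·1.8^0.52·exp(0.02·70-2.7000) = 0.6548
  Sd branch = 0.102·Sd^0.62·e^(0.033·RH+0.04·T) = 36.36 μm/a
  sum: 0.6548 + 36.36 → r_corr = 37.02 μm/a
37 μm/a falls in (25, 50] for carbon steel → category C3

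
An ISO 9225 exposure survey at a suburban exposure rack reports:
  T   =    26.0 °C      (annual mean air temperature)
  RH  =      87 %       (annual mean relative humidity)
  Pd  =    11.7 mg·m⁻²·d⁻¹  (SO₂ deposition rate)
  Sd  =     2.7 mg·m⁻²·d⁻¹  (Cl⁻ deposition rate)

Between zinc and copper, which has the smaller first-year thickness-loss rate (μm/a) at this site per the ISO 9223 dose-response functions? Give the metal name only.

zinc

zinc: T>10 °C ⇒ hinge -0.071·(26.0−10) = -1.1360
  Pd branch = 0.0129·Pd^0.44·e^(0.046·RH+f) = 0.6688 μm/a
  Cl⁻ term: 0.0175·2.7^0.57·exp(0.008·87+0.085·26.0) = 0.5636
  r_corr = 0.6688 + 0.5636 = 1.232 μm/a
copper: temperature factor f = -0.080·(16.0) = -1.2800
  Pd branch = 0.0053·Pd^0.26·e^(0.059·RH+f) = 0.4735 μm/a
  Cl⁻ term: 0.01025·2.7^0.27·exp(0.036·87+0.049·26.0) = 1.098
  sum: 0.4735 + 1.098 → r_corr = 1.572 μm/a
Ordering by μm/a: copper (1.57) > zinc (1.23)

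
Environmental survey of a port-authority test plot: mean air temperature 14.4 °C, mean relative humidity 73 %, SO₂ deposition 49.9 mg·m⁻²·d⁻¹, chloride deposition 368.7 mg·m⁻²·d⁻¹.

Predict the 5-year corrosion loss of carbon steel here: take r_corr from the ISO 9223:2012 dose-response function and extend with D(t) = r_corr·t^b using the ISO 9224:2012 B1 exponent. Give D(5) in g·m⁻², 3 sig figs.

carbon steel: f(T) = -0.054·(T−10) [T>10 °C] = -0.2376
  sulphur-dioxide contribution → 45.91 μm/a
  chloride contribution → 78.76 μm/a
  ⇒ r_corr(carbon steel) = 124.7 μm/a
Power-law: D(5) = r_corr · 5^0.523
  D(5) = 124.7 × 5^0.523 = 124.7 × 2.32 = 289.3 μm
  Mass loss = 289.3 μm × 7.85 g/cm³ = 2271 g·m⁻²

D(5) = 2.27e+03 g·m⁻²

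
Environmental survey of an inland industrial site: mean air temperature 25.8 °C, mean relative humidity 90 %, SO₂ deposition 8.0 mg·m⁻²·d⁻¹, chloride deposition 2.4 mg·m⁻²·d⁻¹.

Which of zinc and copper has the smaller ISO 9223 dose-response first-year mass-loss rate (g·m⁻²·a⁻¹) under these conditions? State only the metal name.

zinc

zinc: temperature factor f = -0.071·(15.8) = -1.1218
  sulphur-dioxide contribution → 0.6588 μm/a
  chloride contribution → 0.5307 μm/a
  ⇒ r_corr(zinc) = 1.189 μm/a
  mass loss = 1.189 μm/a × 7.14 g/cm³ = 8.493 g·m⁻²·a⁻¹
copper: T>10 °C ⇒ hinge -0.080·(25.8−10) = -1.2640
  sulphur-dioxide contribution → 0.5203 μm/a
  chloride contribution → 1.174 μm/a
  total first-year rate 1.694 μm/a
  mass loss = 1.694 μm/a × 8.96 g/cm³ = 15.18 g·m⁻²·a⁻¹
Ordering by g·m⁻²·a⁻¹: copper (15.2) > zinc (8.49)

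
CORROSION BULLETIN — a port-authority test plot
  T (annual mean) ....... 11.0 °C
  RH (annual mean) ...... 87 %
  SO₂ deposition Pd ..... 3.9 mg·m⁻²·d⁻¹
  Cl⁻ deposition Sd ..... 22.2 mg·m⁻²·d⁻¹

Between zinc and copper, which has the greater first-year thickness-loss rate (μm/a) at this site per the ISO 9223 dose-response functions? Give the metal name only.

copper

zinc: f(T) = -0.071·(T−10) [T>10 °C] = -0.0710
  Pd branch = 0.0129·Pd^0.44·e^(0.046·RH+f) = 1.196 μm/a
  Cl⁻ term: 0.0175·22.2^0.57·exp(0.008·87+0.085·11.0) = 0.5234
  r_corr = 1.196 + 0.5234 = 1.72 μm/a
copper: temperature factor f = -0.080·(1.0) = -0.0800
  Pd branch = 0.0053·Pd^0.26·e^(0.059·RH+f) = 1.182 μm/a
  Sd branch = 0.01025·Sd^0.27·e^(0.036·RH+0.049·T) = 0.9301 μm/a
  sum: 1.182 + 0.9301 → r_corr = 2.112 μm/a
Ordering by μm/a: copper (2.11) > zinc (1.72)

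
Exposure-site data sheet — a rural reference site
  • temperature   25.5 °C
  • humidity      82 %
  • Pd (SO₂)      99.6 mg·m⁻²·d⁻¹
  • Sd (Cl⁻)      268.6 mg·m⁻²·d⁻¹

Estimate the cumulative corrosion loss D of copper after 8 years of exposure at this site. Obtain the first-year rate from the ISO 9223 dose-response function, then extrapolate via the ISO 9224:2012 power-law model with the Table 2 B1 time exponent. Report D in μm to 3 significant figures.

D(8) = 15.0 μm

copper: f(T) = -0.080·(T−10) [T>10 °C] = -1.2400
  SO₂ term: 0.0053·99.6^0.26·exp(0.059·82-1.2400) = 0.6403
  Sd branch = 0.01025·Sd^0.27·e^(0.036·RH+0.049·T) = 3.099 μm/a
  sum: 0.6403 + 3.099 → r_corr = 3.74 μm/a
ISO 9224: D(t) = r_corr · t^b with b = 0.667 (copper, B1)
  D(8) = 3.74 × 8^0.667 = 3.74 × 4.003 = 14.97 μm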